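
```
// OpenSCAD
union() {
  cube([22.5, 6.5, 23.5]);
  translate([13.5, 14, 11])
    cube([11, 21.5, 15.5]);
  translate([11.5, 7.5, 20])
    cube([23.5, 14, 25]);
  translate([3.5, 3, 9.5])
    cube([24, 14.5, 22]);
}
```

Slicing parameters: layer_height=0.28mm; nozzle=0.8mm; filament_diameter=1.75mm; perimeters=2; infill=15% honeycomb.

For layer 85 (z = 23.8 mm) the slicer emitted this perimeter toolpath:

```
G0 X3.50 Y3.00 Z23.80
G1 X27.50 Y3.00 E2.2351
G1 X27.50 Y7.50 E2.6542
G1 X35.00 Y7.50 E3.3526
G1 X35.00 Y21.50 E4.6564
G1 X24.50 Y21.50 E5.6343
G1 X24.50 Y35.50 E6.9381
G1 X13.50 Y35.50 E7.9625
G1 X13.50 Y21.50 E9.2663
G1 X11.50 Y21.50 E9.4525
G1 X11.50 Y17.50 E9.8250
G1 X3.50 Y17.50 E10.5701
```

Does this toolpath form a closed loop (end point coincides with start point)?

no

Start point (G0): (3.50, 3.00). End point (last G1): the path does not return to the start — open.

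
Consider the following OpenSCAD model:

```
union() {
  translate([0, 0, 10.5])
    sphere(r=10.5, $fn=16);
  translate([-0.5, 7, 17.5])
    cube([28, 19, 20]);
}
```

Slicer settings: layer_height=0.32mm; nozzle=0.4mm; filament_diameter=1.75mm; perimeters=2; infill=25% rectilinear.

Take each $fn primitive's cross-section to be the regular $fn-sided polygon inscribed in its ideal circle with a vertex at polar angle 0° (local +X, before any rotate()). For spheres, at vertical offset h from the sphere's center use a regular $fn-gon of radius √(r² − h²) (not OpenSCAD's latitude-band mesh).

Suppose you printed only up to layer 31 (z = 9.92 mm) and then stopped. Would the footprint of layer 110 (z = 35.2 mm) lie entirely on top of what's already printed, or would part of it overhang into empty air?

part overhangs

Compare the two slices. At z = 9.92: the r=10.5 sphere contributes a regular 16-gon of circumradius √(10.5²−0.58²) = 10.484 (area = (16/2)·10.484²·sin(360°/16) = 336.50 mm²); the cube at (-0.5, 7) is not intersected at this z (z outside [17.5, 37.5]); Merging all regions: only the r=10.5 sphere is present, so the union is just that shape — area = 336.50 mm². At z = 35.2: the sphere does not reach this height (|z−center|=24.700 > r=10.5); the cube at (-0.5, 7) (footprint 28×19) is included at this height (area 532.00 mm²); Combining (union): only the 28×19 cube at (-0.5, 7) is present, so the union is just that shape — area = 532.00 mm². Checking containment: at z = 35.2 the cross-section extends beyond the z = 9.92 cross-section by about 512.58 mm².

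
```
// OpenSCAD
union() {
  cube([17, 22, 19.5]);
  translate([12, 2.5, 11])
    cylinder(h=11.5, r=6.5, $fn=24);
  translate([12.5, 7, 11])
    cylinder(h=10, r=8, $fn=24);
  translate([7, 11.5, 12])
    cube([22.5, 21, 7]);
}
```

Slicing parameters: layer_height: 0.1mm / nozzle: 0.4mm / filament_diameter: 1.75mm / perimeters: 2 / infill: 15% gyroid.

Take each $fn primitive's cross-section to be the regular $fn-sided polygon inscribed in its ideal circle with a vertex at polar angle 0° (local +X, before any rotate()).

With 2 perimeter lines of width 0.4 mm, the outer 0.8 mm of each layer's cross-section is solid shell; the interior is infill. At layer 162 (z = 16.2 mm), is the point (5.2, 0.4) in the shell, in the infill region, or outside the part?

shell

At z = 16.2 mm: the cube is present — its section is the full 17×22 rectangle; the r=6.5 cylinder at (12, 2.5) contributes a regular 24-gon of circumradius 6.5; the r=8 cylinder at (12.5, 7) gives a regular 24-gon of circumradius 8 (constant along its height); the 22.5×21 cube at (7, 11.5) contributes its full rectangle; Combining (union): the regions partially overlap (shared area 370.32 mm²), so overlapping operands fuse into one piece — 1 connected region. Overall, the cross-section is a single solid region. The nearest boundary edge runs (6.06, 0.00)→(0.00, 0.00); distance from the point to it = 0.40 mm. The point is inside the cross-section, 0.40 mm from the nearest boundary — within the 0.8 mm shell band (2 × 0.4).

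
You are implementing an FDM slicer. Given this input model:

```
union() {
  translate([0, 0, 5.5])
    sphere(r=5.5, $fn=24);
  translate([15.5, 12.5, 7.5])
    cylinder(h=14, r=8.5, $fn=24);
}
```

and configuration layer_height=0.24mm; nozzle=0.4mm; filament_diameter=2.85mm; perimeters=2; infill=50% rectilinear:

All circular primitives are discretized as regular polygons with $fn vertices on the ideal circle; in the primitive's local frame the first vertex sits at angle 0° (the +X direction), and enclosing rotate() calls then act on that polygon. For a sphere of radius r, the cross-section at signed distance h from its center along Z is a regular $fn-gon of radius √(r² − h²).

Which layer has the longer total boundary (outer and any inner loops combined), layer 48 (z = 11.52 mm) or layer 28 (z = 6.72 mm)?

layer 48 (z = 11.52 mm)

Layer 48 (z = 11.52): the sphere does not reach this height (|z−center|=6.020 > r=5.5); the r=8.5 cylinder at (15.5, 12.5) contributes a regular 24-gon of circumradius 8.5 (perimeter = 2·24·8.500·sin(180°/24) = 53.25 mm); Merging all regions: only the r=8.5 cylinder at (15.5, 12.5) is present, so the union is just that shape — boundary = 53.25 mm. So its perimeter = 53.25 mm. Layer 28 (z = 6.72): the sphere: section is a regular 24-gon, circumradius = √(r²−h²) = √(5.5²−1.22²) = 5.363 (perimeter = 2·24·5.363·sin(180°/24) = 33.60 mm); the cylinder at (15.5, 12.5) is not intersected at this z (z outside [7.5, 21.5]); Taking the union: only the r=5.5 sphere is present, so the union is just that shape — boundary = 33.60 mm. So its perimeter = 33.60 mm. Layer 48 is larger (53.25 vs 33.60 mm).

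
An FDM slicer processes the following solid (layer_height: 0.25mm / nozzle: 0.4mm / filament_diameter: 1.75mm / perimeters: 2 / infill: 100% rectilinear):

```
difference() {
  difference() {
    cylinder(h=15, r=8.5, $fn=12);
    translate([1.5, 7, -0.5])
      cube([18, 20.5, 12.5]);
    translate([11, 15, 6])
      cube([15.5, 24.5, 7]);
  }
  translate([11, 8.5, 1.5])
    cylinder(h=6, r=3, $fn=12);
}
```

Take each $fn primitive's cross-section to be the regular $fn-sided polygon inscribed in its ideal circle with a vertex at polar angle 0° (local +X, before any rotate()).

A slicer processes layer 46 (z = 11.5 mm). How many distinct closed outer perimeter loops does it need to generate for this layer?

1

At z = 11.5 mm: the cylinder: section is a regular 12-gon, circumradius r=8.5; the 18×20.5 cube at (1.5, 7) contributes its full rectangle; the cube at (11, 15) is present — its section is the full 15.5×24.5 rectangle; Taking the first minus the rest: starting from the r=8.5 cylinder, the 18×20.5 cube at (1.5, 7) partially overlaps it — only the 2.07 mm² overlap (of its 369.00 mm²) is removed, clipping the outline; the 15.5×24.5 cube at (11, 15) misses the remaining region (no effect) — 1 connected region; the cylinder at (11, 8.5) does not reach this height (z outside [1.5, 7.5]); Subtracting the remaining from the first: none of the subtracted shapes is present at this height, so that combined region is unchanged — 1 connected region. The result has 1 disconnected region.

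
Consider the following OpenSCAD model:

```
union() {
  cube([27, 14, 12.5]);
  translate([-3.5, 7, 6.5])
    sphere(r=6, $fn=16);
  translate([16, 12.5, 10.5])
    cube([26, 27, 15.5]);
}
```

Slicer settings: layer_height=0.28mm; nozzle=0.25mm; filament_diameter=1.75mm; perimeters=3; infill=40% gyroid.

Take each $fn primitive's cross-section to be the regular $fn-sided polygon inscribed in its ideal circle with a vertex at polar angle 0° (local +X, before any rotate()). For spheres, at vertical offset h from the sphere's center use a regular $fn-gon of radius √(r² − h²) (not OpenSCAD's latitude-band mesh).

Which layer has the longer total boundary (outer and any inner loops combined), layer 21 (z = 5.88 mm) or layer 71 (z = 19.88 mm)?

layer 71 (z = 19.88 mm)

Layer 21 (z = 5.88): the cube (footprint 27×14) is included at this height (perimeter 82.00 mm); the r=6 sphere at (-3.5, 7) contributes a regular 16-gon of circumradius √(6²−0.62²) = 5.968 (perimeter = 2·16·5.968·sin(180°/16) = 37.26 mm); the cube at (16, 12.5) is absent (z outside [10.5, 26]); Merging all regions: the regions partially overlap (shared area 15.87 mm²), so the edge portions inside another operand are dropped and the merged outline is re-measured after clipping — boundary = 98.81 mm. So its perimeter = 98.81 mm. Layer 71 (z = 19.88): the cube is absent (z outside [0, 12.5]); the sphere at (-3.5, 7) is not intersected at this z (|z−center|=13.380 > r=6); the cube at (16, 12.5) is present — its section is the full 26×27 rectangle (perimeter 106.00 mm); Taking the union: only the 26×27 cube at (16, 12.5) is present, so the union is just that shape — boundary = 106.00 mm. So its perimeter = 106.00 mm. Layer 71 is larger (106.00 vs 98.81 mm).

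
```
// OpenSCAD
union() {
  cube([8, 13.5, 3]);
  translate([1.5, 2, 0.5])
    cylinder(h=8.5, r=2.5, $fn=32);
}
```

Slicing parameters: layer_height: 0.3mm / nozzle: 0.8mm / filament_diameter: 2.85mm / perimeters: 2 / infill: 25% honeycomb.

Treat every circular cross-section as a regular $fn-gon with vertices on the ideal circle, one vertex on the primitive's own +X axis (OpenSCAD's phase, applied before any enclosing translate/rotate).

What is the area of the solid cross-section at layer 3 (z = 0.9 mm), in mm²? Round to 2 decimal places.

111.75 mm²

At z = 0.9 mm: the cube (footprint 8×13.5) is included at this height (area 108.00 mm²); the cylinder at (1.5, 2): section is a regular 32-gon, circumradius r=2.5 (area = (32/2)·2.500²·sin(360°/32) = 19.51 mm²); Taking the union: the regions partially overlap — summed areas 127.51 mm² minus the doubly-counted overlap 15.75 mm² gives 111.75 mm² — area = 111.75 mm². Overall, the cross-section is a single solid region. Net area = 111.75 mm².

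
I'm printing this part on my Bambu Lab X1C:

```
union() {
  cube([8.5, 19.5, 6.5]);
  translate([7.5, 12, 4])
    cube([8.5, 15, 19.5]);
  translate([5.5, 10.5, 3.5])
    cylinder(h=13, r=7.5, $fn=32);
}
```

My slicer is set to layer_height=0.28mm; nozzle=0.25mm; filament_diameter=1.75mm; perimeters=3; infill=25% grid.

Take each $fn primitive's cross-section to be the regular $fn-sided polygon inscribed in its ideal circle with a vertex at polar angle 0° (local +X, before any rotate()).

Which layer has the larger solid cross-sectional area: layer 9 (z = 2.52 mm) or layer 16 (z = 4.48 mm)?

Layer 9 (z = 2.52): the cube (footprint 8.5×19.5) is included at this height (area 165.75 mm²); the cube at (7.5, 12) is absent (z outside [4, 23.5]); the cylinder at (5.5, 10.5) is absent (z outside [3.5, 16.5]); Taking the union: only the 8.5×19.5 cube is present, so the union is just that shape — area = 165.75 mm². So its area = 165.75 mm². Layer 16 (z = 4.48): the cube is present — its section is the full 8.5×19.5 rectangle (area 165.75 mm²); the cube at (7.5, 12) (footprint 8.5×15) is included at this height (area 127.50 mm²); the r=7.5 cylinder at (5.5, 10.5) gives a regular 32-gon of circumradius 7.5 (constant along its height) (area = (32/2)·7.500²·sin(360°/32) = 175.58 mm²); Combining (union): the regions partially overlap — summed areas 468.83 mm² minus the doubly-counted overlap 140.63 mm² gives 328.20 mm² — area = 328.20 mm². So its area = 328.20 mm². Layer 16 is larger (328.20 vs 165.75 mm²).

layer 16 (z = 4.48 mm)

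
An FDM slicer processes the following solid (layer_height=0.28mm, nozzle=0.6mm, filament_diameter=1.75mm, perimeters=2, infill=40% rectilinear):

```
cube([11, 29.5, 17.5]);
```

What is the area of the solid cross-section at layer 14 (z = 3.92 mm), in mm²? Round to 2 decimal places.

At z = 3.92 mm: the cube (footprint 11×29.5) is included at this height (area 324.50 mm²). Overall, the cross-section is a single solid region. Net area = 324.50 mm².

324.50 mm²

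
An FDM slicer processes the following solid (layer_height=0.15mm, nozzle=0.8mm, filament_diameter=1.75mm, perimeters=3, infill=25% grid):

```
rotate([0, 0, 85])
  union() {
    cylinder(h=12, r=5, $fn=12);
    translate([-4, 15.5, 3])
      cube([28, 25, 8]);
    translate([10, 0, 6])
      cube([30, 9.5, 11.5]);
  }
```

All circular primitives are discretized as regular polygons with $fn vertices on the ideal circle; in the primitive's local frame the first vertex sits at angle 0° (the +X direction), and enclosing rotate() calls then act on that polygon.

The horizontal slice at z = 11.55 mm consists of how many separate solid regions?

2

At z = 11.55 mm: the cylinder: section is a regular 12-gon, circumradius r=5; the cube at (-4, 15.5) is absent (z outside [3, 11]); the cube at (10, 0) is present — its section is the full 30×9.5 rectangle; Combining (union): the 2 present regions are separate (no shared area or edge), so areas and boundary lengths simply add and each stays a separate island — 2 connected regions; (rotated 85° about Z; rotation is an isometry so areas/perimeters/island counts are preserved). The result has 2 disconnected regions.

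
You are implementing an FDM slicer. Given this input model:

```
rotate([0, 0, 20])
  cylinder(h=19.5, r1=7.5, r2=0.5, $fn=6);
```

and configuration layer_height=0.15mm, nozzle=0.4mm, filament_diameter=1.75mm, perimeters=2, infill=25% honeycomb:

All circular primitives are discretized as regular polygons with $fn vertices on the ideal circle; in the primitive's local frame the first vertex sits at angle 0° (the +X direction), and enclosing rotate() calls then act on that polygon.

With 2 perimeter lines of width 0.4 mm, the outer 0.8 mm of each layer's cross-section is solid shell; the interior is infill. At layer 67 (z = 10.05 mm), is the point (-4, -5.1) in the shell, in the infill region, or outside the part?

At z = 10.05 mm: the cone contributes a regular 6-gon of circumradius 3.892 (interpolated between r1=7.5 and r2=0.5 at t=0.515); (whole slice rotated 20° about Z — lengths, areas and connectivity unchanged). Overall, the cross-section is a single solid region. Undo the 20° rotation: the query point maps to (-5.503, -3.424) in the un-rotated model frame. The nearest boundary edge runs (-3.89, 0.00)→(-1.95, -3.37); distance from the point to it = 3.11 mm. The point is not inside any of the regions above, so it lies outside the cross-section (3.11 mm from the nearest boundary).

outside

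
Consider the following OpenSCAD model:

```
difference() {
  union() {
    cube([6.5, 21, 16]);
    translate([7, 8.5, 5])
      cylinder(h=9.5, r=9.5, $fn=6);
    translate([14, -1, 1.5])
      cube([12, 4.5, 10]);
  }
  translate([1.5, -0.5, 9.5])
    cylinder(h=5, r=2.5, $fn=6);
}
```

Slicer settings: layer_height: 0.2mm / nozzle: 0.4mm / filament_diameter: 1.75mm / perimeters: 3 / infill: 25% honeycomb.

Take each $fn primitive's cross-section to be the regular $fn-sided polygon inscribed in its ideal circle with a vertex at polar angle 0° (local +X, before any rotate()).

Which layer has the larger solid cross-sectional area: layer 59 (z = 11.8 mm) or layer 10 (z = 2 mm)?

layer 59 (z = 11.8 mm)

Layer 59 (z = 11.8): the cube is present — its section is the full 6.5×21 rectangle (area 136.50 mm²); the r=9.5 cylinder at (7, 8.5) gives a regular 6-gon of circumradius 9.5 (constant along its height) (area = (6/2)·9.500²·sin(360°/6) = 234.48 mm²); the cube at (14, -1) is not intersected at this z (z outside [1.5, 11.5]); Taking the union: the regions partially overlap — summed areas 370.98 mm² minus the doubly-counted overlap 98.19 mm² gives 272.79 mm² — area = 272.79 mm²; the cylinder at (1.5, -0.5): section is a regular 6-gon, circumradius r=2.5 (area = (6/2)·2.500²·sin(360°/6) = 16.24 mm²); After the difference (first − rest): starting from the result so far (272.79 mm²), the r=2.5 cylinder at (1.5, -0.5) partially overlaps it — only the 5.33 mm² overlap (of its 16.24 mm²) is removed, clipping the outline — area = 267.47 mm². So its area = 267.47 mm². Layer 10 (z = 2): the 6.5×21 cube contributes its full rectangle (area 136.50 mm²); the cylinder at (7, 8.5) does not reach this height (z outside [5, 14.5]); the cube at (14, -1) is present — its section is the full 12×4.5 rectangle (area 54.00 mm²); Merging all regions: the 2 present regions are separate (no shared area or edge), so areas and boundary lengths simply add and each stays a separate island — area = 190.50 mm²; the cylinder at (1.5, -0.5) does not reach this height (z outside [9.5, 14.5]); After the difference (first − rest): none of the subtracted shapes is present at this height, so the result so far is unchanged — area = 190.50 mm². So its area = 190.50 mm². Layer 59 is larger (267.47 vs 190.50 mm²).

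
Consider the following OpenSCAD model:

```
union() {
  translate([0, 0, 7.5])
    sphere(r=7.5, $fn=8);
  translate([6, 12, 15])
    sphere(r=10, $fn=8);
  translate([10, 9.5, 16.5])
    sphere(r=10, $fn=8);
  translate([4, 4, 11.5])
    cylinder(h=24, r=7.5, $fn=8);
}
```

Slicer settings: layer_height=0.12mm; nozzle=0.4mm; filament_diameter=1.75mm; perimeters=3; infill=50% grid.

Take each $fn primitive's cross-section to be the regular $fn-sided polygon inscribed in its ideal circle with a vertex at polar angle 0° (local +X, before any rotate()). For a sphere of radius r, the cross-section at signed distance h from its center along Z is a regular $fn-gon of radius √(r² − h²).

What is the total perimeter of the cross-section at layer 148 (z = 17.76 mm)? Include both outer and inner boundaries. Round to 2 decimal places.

At z = 17.76 mm: the sphere is absent (|z−center|=10.260 > r=7.5); the r=10 sphere at (6, 12) slices to a regular 8-gon of circumradius 9.612 (√(r²−h²) with h=2.76 from center) (perimeter = 2·8·9.612·sin(180°/8) = 58.85 mm); the r=10 sphere at (10, 9.5) contributes a regular 8-gon of circumradius √(10²−1.26²) = 9.920 (perimeter = 2·8·9.920·sin(180°/8) = 60.74 mm); the cylinder at (4, 4): section is a regular 8-gon, circumradius r=7.5 (perimeter = 2·8·7.500·sin(180°/8) = 45.92 mm); Taking the union: the regions partially overlap (shared area 278.78 mm²), so the edge portions inside another operand are dropped and the merged outline is re-measured after clipping — boundary = 77.09 mm. Overall, the cross-section is a single solid region. Total boundary length (outer) = 77.09 mm.

77.09 mm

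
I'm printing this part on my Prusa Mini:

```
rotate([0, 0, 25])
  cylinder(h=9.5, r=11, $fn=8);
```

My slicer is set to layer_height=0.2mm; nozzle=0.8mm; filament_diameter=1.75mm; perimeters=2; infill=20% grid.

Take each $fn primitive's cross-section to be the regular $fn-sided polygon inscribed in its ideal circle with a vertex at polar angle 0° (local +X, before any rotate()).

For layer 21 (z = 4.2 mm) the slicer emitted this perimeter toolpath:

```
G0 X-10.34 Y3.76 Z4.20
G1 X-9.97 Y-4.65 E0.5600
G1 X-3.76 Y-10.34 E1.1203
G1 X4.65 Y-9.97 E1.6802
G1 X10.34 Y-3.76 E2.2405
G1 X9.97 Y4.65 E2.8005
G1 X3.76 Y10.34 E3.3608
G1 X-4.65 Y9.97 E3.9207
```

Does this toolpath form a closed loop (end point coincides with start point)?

no

Start point (G0): (-10.34, 3.76). End point (last G1): the path does not return to the start — open.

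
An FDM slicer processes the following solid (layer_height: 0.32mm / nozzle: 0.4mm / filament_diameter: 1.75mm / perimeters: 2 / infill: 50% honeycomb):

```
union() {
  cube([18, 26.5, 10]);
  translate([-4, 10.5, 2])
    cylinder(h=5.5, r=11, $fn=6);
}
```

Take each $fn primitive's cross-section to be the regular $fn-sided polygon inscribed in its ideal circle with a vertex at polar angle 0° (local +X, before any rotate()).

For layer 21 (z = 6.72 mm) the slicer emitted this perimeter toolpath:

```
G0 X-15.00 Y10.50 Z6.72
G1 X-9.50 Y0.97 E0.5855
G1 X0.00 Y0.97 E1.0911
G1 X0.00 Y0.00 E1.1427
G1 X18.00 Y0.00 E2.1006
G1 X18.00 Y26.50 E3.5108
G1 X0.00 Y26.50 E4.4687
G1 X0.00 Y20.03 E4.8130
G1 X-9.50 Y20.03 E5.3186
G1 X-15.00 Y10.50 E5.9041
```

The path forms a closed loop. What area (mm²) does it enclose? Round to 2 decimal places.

710.49 mm²

Apply the shoelace formula to the sequence of (X, Y) vertices; enclosed area = 710.49 mm².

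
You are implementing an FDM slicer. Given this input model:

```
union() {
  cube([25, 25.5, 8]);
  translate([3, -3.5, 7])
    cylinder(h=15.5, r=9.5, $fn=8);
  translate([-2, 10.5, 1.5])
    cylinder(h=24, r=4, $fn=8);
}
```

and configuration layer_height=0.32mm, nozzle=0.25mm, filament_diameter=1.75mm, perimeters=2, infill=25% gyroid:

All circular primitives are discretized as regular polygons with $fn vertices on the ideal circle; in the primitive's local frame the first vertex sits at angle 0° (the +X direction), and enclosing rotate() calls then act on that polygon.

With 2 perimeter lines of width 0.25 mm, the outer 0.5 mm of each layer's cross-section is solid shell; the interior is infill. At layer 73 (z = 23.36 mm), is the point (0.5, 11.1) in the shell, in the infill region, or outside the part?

At z = 23.36 mm: the cube does not reach this height (z outside [0, 8]); the cylinder at (3, -3.5) does not reach this height (z outside [7, 22.5]); the r=4 cylinder at (-2, 10.5) contributes a regular 8-gon of circumradius 4; Merging all regions: only the r=4 cylinder at (-2, 10.5) is present, so the union is just that shape — 1 connected region. Overall, the cross-section is a single solid region. The nearest boundary edge runs (2.00, 10.50)→(0.83, 13.33); distance from the point to it = 1.16 mm. The point is inside the cross-section and 1.16 mm from the nearest boundary — more than the 0.5 mm shell width (2 × 0.25), so it's in the infill interior.

infill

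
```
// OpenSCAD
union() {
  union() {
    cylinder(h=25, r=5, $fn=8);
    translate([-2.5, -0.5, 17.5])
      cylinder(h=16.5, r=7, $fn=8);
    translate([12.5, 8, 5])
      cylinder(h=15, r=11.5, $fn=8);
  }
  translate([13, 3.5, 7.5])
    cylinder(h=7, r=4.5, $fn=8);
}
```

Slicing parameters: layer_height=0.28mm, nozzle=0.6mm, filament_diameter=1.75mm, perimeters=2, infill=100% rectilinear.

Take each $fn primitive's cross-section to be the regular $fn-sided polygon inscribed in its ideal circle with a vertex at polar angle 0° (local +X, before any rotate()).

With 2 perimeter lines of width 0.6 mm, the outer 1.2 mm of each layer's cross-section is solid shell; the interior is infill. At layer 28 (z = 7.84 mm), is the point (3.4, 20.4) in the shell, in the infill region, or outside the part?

At z = 7.84 mm: the cylinder: section is a regular 8-gon, circumradius r=5; the cylinder at (-2.5, -0.5) does not reach this height (z outside [17.5, 34]); the cylinder at (12.5, 8): section is a regular 8-gon, circumradius r=11.5; Combining (union): the regions partially overlap (shared area 2.69 mm²), so overlapping operands fuse into one piece — 1 connected region; the r=4.5 cylinder at (13, 3.5) contributes a regular 8-gon of circumradius 4.5; Taking the union: the r=4.5 cylinder at (13, 3.5) lies entirely inside that combined region, so the union is just that combined region — 1 connected region. Overall, the cross-section is a single solid region. The nearest boundary edge runs (4.37, 16.13)→(12.50, 19.50); distance from the point to it = 4.31 mm. The point is not inside any of the regions above, so it lies outside the cross-section (4.31 mm from the nearest boundary).

outside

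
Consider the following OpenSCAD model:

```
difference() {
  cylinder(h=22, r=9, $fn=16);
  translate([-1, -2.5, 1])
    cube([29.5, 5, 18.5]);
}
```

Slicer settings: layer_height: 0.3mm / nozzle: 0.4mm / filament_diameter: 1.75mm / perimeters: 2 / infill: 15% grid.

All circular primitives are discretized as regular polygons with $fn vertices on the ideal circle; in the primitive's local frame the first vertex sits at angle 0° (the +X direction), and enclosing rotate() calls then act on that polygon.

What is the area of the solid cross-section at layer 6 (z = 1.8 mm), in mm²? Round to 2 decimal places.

199.22 mm²

At z = 1.8 mm: the r=9 cylinder contributes a regular 16-gon of circumradius 9 (area = (16/2)·9.000²·sin(360°/16) = 247.98 mm²); the 29.5×5 cube at (-1, -2.5) contributes its full rectangle (area 147.50 mm²); Subtracting the remaining from the first: starting from the r=9 cylinder (247.98 mm²), the 29.5×5 cube at (-1, -2.5) partially overlaps it — only the 48.76 mm² overlap (of its 147.50 mm²) is removed, clipping the outline — area = 199.22 mm². Overall, the cross-section is a single solid region. Net area = 199.22 mm².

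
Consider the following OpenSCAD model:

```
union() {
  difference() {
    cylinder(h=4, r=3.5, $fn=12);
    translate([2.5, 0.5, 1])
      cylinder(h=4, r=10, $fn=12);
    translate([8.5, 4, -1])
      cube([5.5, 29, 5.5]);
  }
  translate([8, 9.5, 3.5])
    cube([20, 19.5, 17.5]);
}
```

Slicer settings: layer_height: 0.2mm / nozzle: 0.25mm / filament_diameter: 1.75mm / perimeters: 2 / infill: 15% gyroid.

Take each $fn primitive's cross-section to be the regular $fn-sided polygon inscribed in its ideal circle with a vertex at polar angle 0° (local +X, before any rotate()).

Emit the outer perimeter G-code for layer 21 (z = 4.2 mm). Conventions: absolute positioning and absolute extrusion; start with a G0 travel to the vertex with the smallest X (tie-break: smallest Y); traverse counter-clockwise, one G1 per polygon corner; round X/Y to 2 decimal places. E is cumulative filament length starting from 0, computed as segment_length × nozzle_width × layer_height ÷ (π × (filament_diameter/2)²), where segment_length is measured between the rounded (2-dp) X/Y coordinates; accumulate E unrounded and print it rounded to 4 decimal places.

G0 X8.00 Y9.50 Z4.20
G1 X28.00 Y9.50 E0.4158
G1 X28.00 Y29.00 E0.8211
G1 X8.00 Y29.00 E1.2369
G1 X8.00 Y9.50 E1.6422

At z = 4.2 mm: the cylinder is absent (z outside [0, 4]); the r=10 cylinder at (2.5, 0.5) gives a regular 12-gon of circumradius 10 (constant along its height); the cube at (8.5, 4) (footprint 5.5×29) is included at this height; Subtracting the remaining from the first: the first operand is absent here, so nothing remains; the cube at (8, 9.5) is present — its section is the full 20×19.5 rectangle; Merging all regions: only the 20×19.5 cube at (8, 9.5) is present, so the union is just that shape — 1 connected region. The outline is a single polygon with 4 vertices. Extrusion per mm of travel: 0.25 × 0.2 / (π × 0.875²) = 0.020788. Accumulating E over each segment gives final E = 1.6422.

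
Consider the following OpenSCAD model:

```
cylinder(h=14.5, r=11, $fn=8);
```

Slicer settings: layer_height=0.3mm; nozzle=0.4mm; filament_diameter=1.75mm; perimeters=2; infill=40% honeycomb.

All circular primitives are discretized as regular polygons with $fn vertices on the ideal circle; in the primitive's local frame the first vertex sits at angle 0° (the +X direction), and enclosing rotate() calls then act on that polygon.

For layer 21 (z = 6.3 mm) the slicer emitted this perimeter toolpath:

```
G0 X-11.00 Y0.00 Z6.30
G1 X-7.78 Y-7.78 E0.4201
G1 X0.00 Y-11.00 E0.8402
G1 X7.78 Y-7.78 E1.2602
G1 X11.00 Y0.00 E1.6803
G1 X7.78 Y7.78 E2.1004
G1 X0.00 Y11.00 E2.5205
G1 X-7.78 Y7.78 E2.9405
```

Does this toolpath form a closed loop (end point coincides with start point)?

no

Start point (G0): (-11.00, 0.00). End point (last G1): the path does not return to the start — open.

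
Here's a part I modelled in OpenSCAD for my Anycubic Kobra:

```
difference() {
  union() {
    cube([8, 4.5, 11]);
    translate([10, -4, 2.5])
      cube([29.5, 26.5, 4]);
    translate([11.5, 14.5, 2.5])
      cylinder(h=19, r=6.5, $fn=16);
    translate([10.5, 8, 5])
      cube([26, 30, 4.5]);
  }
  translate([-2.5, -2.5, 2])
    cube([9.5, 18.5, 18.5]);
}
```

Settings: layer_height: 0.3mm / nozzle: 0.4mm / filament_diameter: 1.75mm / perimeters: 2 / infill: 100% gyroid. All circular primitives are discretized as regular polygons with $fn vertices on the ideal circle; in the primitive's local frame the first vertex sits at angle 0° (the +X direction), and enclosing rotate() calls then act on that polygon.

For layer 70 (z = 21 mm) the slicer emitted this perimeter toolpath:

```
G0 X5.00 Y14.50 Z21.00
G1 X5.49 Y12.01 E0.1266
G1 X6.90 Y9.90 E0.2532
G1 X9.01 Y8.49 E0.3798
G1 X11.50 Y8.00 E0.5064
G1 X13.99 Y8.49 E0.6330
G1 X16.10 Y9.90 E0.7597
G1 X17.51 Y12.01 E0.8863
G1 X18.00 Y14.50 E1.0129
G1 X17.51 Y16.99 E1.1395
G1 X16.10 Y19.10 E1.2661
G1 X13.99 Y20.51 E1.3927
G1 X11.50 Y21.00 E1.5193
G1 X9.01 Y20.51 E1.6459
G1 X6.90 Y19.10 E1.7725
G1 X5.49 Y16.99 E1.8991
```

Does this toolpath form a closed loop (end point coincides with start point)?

no

Start point (G0): (5.00, 14.50). End point (last G1): the path does not return to the start — open.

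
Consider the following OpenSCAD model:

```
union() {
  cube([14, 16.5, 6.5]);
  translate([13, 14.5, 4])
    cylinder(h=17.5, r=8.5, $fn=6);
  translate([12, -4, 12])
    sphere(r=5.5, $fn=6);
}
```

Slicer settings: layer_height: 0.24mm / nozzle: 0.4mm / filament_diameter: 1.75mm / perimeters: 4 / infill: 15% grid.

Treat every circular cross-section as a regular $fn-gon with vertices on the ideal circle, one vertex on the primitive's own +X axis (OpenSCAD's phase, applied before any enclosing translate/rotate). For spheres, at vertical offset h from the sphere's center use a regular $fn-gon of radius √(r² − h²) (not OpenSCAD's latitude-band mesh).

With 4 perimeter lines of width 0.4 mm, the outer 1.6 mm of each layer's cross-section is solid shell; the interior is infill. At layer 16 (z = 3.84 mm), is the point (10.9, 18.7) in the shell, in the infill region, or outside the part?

At z = 3.84 mm: the cube is present — its section is the full 14×16.5 rectangle; the cylinder at (13, 14.5) is absent (z outside [4, 21.5]); the sphere at (12, -4) is not intersected at this z (|z−center|=8.160 > r=5.5); Taking the union: only the 14×16.5 cube is present, so the union is just that shape — 1 connected region. Overall, the cross-section is a single solid region. The nearest boundary edge runs (14.00, 16.50)→(0.00, 16.50); distance from the point to it = 2.20 mm. The point is not inside any of the regions above, so it lies outside the cross-section (2.20 mm from the nearest boundary).

outside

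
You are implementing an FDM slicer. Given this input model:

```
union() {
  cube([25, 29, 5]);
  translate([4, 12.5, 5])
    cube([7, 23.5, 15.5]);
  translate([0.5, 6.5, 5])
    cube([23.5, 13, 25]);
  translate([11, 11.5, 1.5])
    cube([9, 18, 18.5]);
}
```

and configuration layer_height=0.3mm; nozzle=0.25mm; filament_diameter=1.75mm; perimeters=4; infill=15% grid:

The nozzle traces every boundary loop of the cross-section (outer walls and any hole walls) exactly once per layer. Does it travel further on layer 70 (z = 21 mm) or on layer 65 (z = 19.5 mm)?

Layer 70 (z = 21): the cube is absent (z outside [0, 5]); the cube at (4, 12.5) is not intersected at this z (z outside [5, 20.5]); the cube at (0.5, 6.5) is present — its section is the full 23.5×13 rectangle (perimeter 73.00 mm); the cube at (11, 11.5) does not reach this height (z outside [1.5, 20]); Combining (union): only the 23.5×13 cube at (0.5, 6.5) is present, so the union is just that shape — boundary = 73.00 mm. So its perimeter = 73.00 mm. Layer 65 (z = 19.5): the cube is not intersected at this z (z outside [0, 5]); the 7×23.5 cube at (4, 12.5) contributes its full rectangle (perimeter 61.00 mm); the cube at (0.5, 6.5) (footprint 23.5×13) is included at this height (perimeter 73.00 mm); the cube at (11, 11.5) is present — its section is the full 9×18 rectangle (perimeter 54.00 mm); Taking the union: the regions partially overlap (shared area 121.00 mm²), so the edge portions inside another operand are dropped and the merged outline is re-measured after clipping — boundary = 106.00 mm. So its perimeter = 106.00 mm. Layer 65 is larger (106.00 vs 73.00 mm).

layer 65 (z = 19.5 mm)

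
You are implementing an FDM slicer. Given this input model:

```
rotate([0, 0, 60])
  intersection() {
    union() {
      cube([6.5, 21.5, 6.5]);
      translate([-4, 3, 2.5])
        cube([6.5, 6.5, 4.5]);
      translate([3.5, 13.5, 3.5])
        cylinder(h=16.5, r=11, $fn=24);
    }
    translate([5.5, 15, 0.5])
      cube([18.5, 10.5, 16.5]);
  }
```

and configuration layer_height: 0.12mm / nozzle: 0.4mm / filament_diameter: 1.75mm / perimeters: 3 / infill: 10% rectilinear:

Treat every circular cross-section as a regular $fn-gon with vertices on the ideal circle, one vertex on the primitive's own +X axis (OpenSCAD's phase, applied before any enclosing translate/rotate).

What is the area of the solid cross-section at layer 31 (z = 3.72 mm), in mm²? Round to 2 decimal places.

58.86 mm²

At z = 3.72 mm: the cube is present — its section is the full 6.5×21.5 rectangle (area 139.75 mm²); the cube at (-4, 3) (footprint 6.5×6.5) is included at this height (area 42.25 mm²); the r=11 cylinder at (3.5, 13.5) gives a regular 24-gon of circumradius 11 (constant along its height) (area = (24/2)·11.000²·sin(360°/24) = 375.81 mm²); Merging all regions: the regions partially overlap — summed areas 557.81 mm² minus the doubly-counted overlap 159.69 mm² gives 398.12 mm² — area = 398.12 mm²; the cube at (5.5, 15) (footprint 18.5×10.5) is included at this height (area 194.25 mm²); Taking the intersection: the 18.5×10.5 cube at (5.5, 15) partially overlaps that combined region; clipping to the common part keeps 58.86 mm² — area = 58.86 mm²; (whole slice rotated 60° about Z — lengths, areas and connectivity unchanged). Overall, the cross-section is a single solid region. Net area = 58.86 mm².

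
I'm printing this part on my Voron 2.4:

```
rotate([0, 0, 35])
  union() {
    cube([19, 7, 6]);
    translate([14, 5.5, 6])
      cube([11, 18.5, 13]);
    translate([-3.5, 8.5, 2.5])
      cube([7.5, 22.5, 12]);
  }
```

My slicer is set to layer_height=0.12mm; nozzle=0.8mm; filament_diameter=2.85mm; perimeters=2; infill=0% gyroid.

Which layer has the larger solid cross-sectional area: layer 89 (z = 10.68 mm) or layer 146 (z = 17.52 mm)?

layer 89 (z = 10.68 mm)

Layer 89 (z = 10.68): the cube is not intersected at this z (z outside [0, 6]); the cube at (14, 5.5) is present — its section is the full 11×18.5 rectangle (area 203.50 mm²); the 7.5×22.5 cube at (-3.5, 8.5) contributes its full rectangle (area 168.75 mm²); Merging all regions: the 2 present regions are separate (no shared area or edge), so areas and boundary lengths simply add and each stays a separate island — area = 372.25 mm²; (rotated 35° about Z; rotation is an isometry so areas/perimeters/island counts are preserved). So its area = 372.25 mm². Layer 146 (z = 17.52): the cube is absent (z outside [0, 6]); the cube at (14, 5.5) (footprint 11×18.5) is included at this height (area 203.50 mm²); the cube at (-3.5, 8.5) is absent (z outside [2.5, 14.5]); Merging all regions: only the 11×18.5 cube at (14, 5.5) is present, so the union is just that shape — area = 203.50 mm²; (whole slice rotated 35° about Z — lengths, areas and connectivity unchanged). So its area = 203.50 mm². Layer 89 is larger (372.25 vs 203.50 mm²).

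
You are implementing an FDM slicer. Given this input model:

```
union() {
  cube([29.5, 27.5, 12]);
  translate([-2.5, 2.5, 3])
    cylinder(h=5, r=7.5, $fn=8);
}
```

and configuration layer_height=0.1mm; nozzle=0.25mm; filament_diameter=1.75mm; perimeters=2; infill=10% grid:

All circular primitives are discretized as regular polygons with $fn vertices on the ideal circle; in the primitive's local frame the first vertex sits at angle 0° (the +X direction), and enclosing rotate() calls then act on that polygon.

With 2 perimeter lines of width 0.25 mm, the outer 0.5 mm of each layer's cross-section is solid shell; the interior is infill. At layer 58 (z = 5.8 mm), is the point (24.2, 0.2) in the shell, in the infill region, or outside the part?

At z = 5.8 mm: the cube is present — its section is the full 29.5×27.5 rectangle; the r=7.5 cylinder at (-2.5, 2.5) gives a regular 8-gon of circumradius 7.5 (constant along its height); Taking the union: the regions partially overlap (shared area 33.52 mm²), so overlapping operands fuse into one piece — 1 connected region. Overall, the cross-section is a single solid region. The nearest boundary edge runs (29.50, 0.00)→(3.96, 0.00); distance from the point to it = 0.20 mm. The point is inside the cross-section, 0.20 mm from the nearest boundary — within the 0.5 mm shell band (2 × 0.25).

shell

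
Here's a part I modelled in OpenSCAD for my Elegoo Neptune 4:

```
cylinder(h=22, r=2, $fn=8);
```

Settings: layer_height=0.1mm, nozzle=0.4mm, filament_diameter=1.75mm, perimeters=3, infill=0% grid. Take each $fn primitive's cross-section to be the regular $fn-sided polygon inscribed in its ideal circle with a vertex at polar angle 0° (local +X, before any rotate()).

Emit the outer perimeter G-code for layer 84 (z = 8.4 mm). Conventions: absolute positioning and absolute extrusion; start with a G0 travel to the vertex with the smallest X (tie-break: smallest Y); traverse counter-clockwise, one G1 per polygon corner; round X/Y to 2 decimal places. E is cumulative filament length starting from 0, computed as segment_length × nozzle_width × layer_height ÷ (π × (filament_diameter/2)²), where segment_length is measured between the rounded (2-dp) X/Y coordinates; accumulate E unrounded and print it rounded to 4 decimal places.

At z = 8.4 mm: the r=2 cylinder contributes a regular 8-gon of circumradius 2. The outline is a single polygon with 8 vertices. Extrusion per mm of travel: 0.4 × 0.1 / (π × 0.875²) = 0.016630. Accumulating E over each segment gives final E = 0.2033.

G0 X-2.00 Y0.00 Z8.40
G1 X-1.41 Y-1.41 E0.0254
G1 X0.00 Y-2.00 E0.0508
G1 X1.41 Y-1.41 E0.0763
G1 X2.00 Y0.00 E0.1017
G1 X1.41 Y1.41 E0.1271
G1 X0.00 Y2.00 E0.1525
G1 X-1.41 Y1.41 E0.1779
G1 X-2.00 Y0.00 E0.2033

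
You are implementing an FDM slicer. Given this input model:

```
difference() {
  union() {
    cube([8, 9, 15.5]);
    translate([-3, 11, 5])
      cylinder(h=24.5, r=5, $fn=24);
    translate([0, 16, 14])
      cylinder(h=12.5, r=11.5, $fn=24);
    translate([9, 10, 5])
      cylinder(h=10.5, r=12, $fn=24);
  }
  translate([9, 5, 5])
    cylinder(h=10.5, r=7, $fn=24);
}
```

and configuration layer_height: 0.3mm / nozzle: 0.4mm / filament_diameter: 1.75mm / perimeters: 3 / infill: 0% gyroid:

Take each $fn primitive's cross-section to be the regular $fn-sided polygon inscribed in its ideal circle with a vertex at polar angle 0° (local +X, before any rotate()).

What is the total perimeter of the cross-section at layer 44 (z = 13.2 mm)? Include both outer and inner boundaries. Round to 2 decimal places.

At z = 13.2 mm: the cube is present — its section is the full 8×9 rectangle (perimeter 34.00 mm); the cylinder at (-3, 11): section is a regular 24-gon, circumradius r=5 (perimeter = 2·24·5.000·sin(180°/24) = 31.33 mm); the cylinder at (0, 16) is not intersected at this z (z outside [14, 26.5]); the r=12 cylinder at (9, 10) gives a regular 24-gon of circumradius 12 (constant along its height) (perimeter = 2·24·12.000·sin(180°/24) = 75.18 mm); Taking the union: the regions partially overlap (shared area 103.86 mm²), so the edge portions inside another operand are dropped and the merged outline is re-measured after clipping — boundary = 84.48 mm; the r=7 cylinder at (9, 5) gives a regular 24-gon of circumradius 7 (constant along its height) (perimeter = 2·24·7.000·sin(180°/24) = 43.86 mm); Taking the first minus the rest: starting from the result so far, the r=7 cylinder at (9, 5) lies inside it touching the edge (removes its full 152.19 mm²) — boundary = 124.68 mm. Overall, the cross-section is a single solid region. Total boundary length (outer) = 124.68 mm.

124.68 mm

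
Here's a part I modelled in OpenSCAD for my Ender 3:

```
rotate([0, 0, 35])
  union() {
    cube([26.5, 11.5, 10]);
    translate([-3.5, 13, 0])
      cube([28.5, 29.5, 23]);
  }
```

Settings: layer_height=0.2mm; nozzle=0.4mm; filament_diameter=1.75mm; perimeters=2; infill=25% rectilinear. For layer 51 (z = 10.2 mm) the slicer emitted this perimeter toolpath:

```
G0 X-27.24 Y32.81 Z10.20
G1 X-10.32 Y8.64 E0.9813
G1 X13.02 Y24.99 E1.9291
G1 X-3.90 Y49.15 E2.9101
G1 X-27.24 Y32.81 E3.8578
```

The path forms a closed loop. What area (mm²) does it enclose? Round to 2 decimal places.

840.57 mm²

Apply the shoelace formula to the sequence of (X, Y) vertices; enclosed area = 840.57 mm².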